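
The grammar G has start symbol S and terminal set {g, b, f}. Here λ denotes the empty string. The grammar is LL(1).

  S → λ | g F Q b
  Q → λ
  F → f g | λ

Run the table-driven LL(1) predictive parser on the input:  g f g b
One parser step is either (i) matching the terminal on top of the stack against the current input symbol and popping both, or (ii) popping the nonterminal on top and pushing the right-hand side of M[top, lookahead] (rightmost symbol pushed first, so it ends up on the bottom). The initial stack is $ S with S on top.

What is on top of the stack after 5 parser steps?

     Stack      Input      Action
  1  $ S        g f g b $  expand S → g F Q b
  2  $ b Q F g  g f g b $  match g
  3  $ b Q F    f g b $    expand F → f g
  4  $ b Q g f  f g b $    match f
  5  $ b Q g    g b $      match g
Stack after step 5: $ b Q (top = Q).

Q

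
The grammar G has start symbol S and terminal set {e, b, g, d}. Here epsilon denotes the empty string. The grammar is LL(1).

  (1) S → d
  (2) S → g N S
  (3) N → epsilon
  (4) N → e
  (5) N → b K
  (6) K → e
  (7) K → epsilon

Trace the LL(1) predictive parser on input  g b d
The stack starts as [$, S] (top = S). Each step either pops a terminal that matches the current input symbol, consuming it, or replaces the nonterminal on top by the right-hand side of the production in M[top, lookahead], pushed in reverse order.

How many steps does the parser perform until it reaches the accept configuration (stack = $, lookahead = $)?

     Stack    Input    Action
  1  $ S      g b d $  expand S → g N S
  2  $ S N g  g b d $  match g
  3  $ S N    b d $    expand N → b K
  4  $ S K b  b d $    match b
  5  $ S K    d $      expand K → epsilon
  6  $ S      d $      expand S → d
  7  $ d      d $      match d
Accept reached after 7 steps.

7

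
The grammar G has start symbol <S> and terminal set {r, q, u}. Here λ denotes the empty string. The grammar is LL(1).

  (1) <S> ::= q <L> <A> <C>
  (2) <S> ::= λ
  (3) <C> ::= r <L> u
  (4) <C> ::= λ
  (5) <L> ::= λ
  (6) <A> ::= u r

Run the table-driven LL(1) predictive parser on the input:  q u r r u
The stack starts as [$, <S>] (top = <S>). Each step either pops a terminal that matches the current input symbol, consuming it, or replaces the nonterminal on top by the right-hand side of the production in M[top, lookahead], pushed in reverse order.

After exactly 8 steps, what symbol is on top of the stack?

     Stack            Input        Action
  1  $ <S>            q u r r u $  expand <S> ::= q <L> <A> <C>
  2  $ <C> <A> <L> q  q u r r u $  match q
  3  $ <C> <A> <L>    u r r u $    expand <L> ::= λ
  4  $ <C> <A>        u r r u $    expand <A> ::= u r
  5  $ <C> r u        u r r u $    match u
  6  $ <C> r          r r u $      match r
  7  $ <C>            r u $        expand <C> ::= r <L> u
  8  $ u <L> r        r u $        match r
Stack after step 8: $ u <L> (top = <L>).

<L>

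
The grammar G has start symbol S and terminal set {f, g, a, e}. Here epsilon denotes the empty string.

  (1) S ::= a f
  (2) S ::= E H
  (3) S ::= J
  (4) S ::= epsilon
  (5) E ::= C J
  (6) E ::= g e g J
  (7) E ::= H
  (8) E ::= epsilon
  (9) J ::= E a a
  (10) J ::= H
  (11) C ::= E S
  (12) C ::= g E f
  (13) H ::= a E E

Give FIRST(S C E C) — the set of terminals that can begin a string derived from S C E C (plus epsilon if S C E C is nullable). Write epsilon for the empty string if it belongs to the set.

{epsilon, a, g}

FIRST(H) = {a}
FIRST(S) = {epsilon, a, g}  (via E H, J)
FIRST(E) = {epsilon, a, g}  (via C J, H)
FIRST(J) = {a, g}  (via E a a, H)
FIRST(C) = {epsilon, a, g}  (via E S)
FIRST(S C E C): take FIRST of each symbol in turn, carrying on past any symbol whose FIRST contains epsilon; result {epsilon, a, g}.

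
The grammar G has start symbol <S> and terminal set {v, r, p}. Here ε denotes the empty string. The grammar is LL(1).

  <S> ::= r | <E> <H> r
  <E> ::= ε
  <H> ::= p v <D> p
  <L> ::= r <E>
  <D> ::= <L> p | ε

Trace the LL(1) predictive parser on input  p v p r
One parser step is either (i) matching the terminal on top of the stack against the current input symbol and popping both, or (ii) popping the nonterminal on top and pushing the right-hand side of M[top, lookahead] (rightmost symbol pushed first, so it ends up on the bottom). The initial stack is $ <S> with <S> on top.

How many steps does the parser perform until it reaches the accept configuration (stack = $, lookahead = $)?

step 1: stack=$ <S>  input=p v p r $  — expand <S> ::= <E> <H> r
step 2: stack=$ r <H> <E>  input=p v p r $  — expand <E> ::= ε
step 3: stack=$ r <H>  input=p v p r $  — expand <H> ::= p v <D> p
step 4: stack=$ r p <D> v p  input=p v p r $  — match p
step 5: stack=$ r p <D> v  input=v p r $  — match v
step 6: stack=$ r p <D>  input=p r $  — expand <D> ::= ε
step 7: stack=$ r p  input=p r $  — match p
step 8: stack=$ r  input=r $  — match r
Accept reached after 8 steps.

8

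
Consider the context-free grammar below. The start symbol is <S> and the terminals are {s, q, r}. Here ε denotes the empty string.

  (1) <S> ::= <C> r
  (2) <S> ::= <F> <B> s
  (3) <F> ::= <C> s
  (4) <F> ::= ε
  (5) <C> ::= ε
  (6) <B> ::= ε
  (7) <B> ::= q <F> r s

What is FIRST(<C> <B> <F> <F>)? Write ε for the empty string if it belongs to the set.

{ε, q, s}

FIRST(<C>): from <C>::=ε we get {ε}. So FIRST(<C>) = {ε}.
FIRST(<B>): from <B>::=ε we get {ε}; from <B>::=q <F> r s we get {q}. So FIRST(<B>) = {ε, q}.
FIRST(<F>): from <F>::=<C> s we get {s}; from <F>::=ε we get {ε}. So FIRST(<F>) = {ε, s}.
FIRST(<S>): from <S>::=<C> r we get {r}; from <S>::=<F> <B> s we get {q, s}. So FIRST(<S>) = {q, r, s}.
FIRST(<C> <B> <F> <F>): take FIRST of each symbol in turn, carrying on past any symbol whose FIRST contains ε; result {ε, q, s}.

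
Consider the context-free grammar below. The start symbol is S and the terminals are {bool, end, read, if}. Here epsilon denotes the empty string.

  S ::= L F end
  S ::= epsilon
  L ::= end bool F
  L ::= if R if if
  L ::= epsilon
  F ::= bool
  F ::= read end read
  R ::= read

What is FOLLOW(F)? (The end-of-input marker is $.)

{bool, end, read}

FIRST(L): from L::=end bool F we get {end}; from L::=if R if if we get {if}; from L::=epsilon we get {epsilon}. So FIRST(L) = {epsilon, end, if}.
FIRST(F): from F::=bool we get {bool}; from F::=read end read we get {read}. So FIRST(F) = {bool, read}.
FIRST(R): from R::=read we get {read}. So FIRST(R) = {read}.
FIRST(S): from S::=L F end we get {bool, end, if, read}; from S::=epsilon we get {epsilon}. So FIRST(S) = {epsilon, bool, end, if, read}.
FOLLOW(S) includes $ since S is the start symbol.
FOLLOW(S): S appears on no right-hand side. Thus FOLLOW(S) = {$}.
FOLLOW(L): in S::=L F end, L is followed by F end with FIRST {bool, read}. Thus FOLLOW(L) = {bool, read}.
FOLLOW(F): in S::=L F end, F is followed by end with FIRST {end}; in L::=end bool F, the suffix after F is empty, so FOLLOW(F) ⊇ FOLLOW(L) = {bool, read}. Thus FOLLOW(F) = {bool, end, read}.
FOLLOW(R): in L::=if R if if, R is followed by if if with FIRST {if}. Thus FOLLOW(R) = {if}.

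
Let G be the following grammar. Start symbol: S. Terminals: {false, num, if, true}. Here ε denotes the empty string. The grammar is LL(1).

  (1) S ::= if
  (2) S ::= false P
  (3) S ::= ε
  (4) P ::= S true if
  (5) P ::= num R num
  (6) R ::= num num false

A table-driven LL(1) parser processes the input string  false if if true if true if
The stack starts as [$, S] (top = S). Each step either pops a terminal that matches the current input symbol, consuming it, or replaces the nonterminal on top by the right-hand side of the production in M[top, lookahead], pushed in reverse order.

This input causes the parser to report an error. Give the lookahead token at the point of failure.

if

step 1: stack=$ S  input=false if if true if true if $  — expand S ::= false P
step 2: stack=$ P false  input=false if if true if true if $  — match false
step 3: stack=$ P  input=if if true if true if $  — expand P ::= S true if
step 4: stack=$ if true S  input=if if true if true if $  — expand S ::= if
step 5: stack=$ if true if  input=if if true if true if $  — match if
step 6: stack=$ if true  input=if true if true if $  — error: top is terminal true but lookahead is if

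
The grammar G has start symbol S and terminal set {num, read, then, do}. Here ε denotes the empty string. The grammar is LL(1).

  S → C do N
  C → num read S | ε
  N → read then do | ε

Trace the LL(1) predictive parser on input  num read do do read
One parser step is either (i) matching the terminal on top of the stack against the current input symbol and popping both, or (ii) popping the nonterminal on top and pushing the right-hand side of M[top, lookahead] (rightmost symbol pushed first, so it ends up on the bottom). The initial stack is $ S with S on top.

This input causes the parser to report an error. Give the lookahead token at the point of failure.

      Stack              Input                  Action
   1  $ S                num read do do read $  expand S → C do N
   2  $ N do C           num read do do read $  expand C → num read S
   3  $ N do S read num  num read do do read $  match num
   4  $ N do S read      read do do read $      match read
   5  $ N do S           do do read $           expand S → C do N
   6  $ N do N do C      do do read $           expand C → ε
   7  $ N do N do        do do read $           match do
   8  $ N do N           do read $              expand N → ε
   9  $ N do             do read $              match do
  10  $ N                read $                 expand N → read then do
  11  $ do then read     read $                 match read
  12  $ do then          $                      error: top is terminal then but lookahead is $

$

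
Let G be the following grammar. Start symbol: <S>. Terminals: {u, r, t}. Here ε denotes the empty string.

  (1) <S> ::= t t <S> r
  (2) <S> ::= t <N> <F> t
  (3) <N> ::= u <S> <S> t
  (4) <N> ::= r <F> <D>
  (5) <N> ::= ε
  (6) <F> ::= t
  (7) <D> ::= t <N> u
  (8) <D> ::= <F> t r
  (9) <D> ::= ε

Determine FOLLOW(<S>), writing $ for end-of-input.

{$, r, t}

FIRST(<S>): from <S>::=t t <S> r we get {t}; from <S>::=t <N> <F> t we get {t}. So FIRST(<S>) = {t}.
FIRST(<N>): from <N>::=u <S> <S> t we get {u}; from <N>::=r <F> <D> we get {r}; from <N>::=ε we get {ε}. So FIRST(<N>) = {ε, r, u}.
FIRST(<F>): from <F>::=t we get {t}. So FIRST(<F>) = {t}.
FIRST(<D>): from <D>::=t <N> u we get {t}; from <D>::=<F> t r we get {t}; from <D>::=ε we get {ε}. So FIRST(<D>) = {ε, t}.
FOLLOW(<S>) includes $ since <S> is the start symbol.
FOLLOW(<S>): in <S>::=t t <S> r, <S> is followed by r with FIRST {r}; in <N>::=u <S> <S> t (occurrence 1), <S> is followed by <S> t with FIRST {t}; in <N>::=u <S> <S> t (occurrence 2), <S> is followed by t with FIRST {t}. Thus FOLLOW(<S>) = {$, r, t}.
FOLLOW(<N>): in <S>::=t <N> <F> t, <N> is followed by <F> t with FIRST {t}; in <D>::=t <N> u, <N> is followed by u with FIRST {u}. Thus FOLLOW(<N>) = {t, u}.
FOLLOW(<F>): in <S>::=t <N> <F> t, <F> is followed by t with FIRST {t}; in <N>::=r <F> <D>, <F> is followed by <D> with FIRST {ε, t}; in <N>::=r <F> <D>, the suffix after <F> is nullable, so FOLLOW(<F>) ⊇ FOLLOW(<N>) = {t, u}; in <D>::=<F> t r, <F> is followed by t r with FIRST {t}. Thus FOLLOW(<F>) = {t, u}.
FOLLOW(<D>): in <N>::=r <F> <D>, the suffix after <D> is empty, so FOLLOW(<D>) ⊇ FOLLOW(<N>) = {t, u}. Thus FOLLOW(<D>) = {t, u}.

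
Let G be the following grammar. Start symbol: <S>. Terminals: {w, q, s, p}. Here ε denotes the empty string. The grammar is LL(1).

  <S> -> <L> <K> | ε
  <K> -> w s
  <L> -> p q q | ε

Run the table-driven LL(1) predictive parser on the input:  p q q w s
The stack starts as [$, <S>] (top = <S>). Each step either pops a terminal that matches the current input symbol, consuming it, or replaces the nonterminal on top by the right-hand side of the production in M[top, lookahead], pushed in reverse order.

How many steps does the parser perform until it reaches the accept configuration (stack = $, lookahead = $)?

8

     Stack        Input        Action
  1  $ <S>        p q q w s $  expand <S> -> <L> <K>
  2  $ <K> <L>    p q q w s $  expand <L> -> p q q
  3  $ <K> q q p  p q q w s $  match p
  4  $ <K> q q    q q w s $    match q
  5  $ <K> q      q w s $      match q
  6  $ <K>        w s $        expand <K> -> w s
  7  $ s w        w s $        match w
  8  $ s          s $          match s
Accept reached after 8 steps.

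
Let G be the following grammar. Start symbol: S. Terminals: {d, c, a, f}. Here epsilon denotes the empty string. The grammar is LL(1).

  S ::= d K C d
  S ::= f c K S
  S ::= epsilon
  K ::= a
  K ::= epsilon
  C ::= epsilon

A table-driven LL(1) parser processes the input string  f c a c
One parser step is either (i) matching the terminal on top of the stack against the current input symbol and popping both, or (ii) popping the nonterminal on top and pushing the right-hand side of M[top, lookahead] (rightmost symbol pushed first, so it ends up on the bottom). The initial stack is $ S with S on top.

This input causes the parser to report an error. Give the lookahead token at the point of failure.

c

     Stack      Input      Action
  1  $ S        f c a c $  expand S ::= f c K S
  2  $ S K c f  f c a c $  match f
  3  $ S K c    c a c $    match c
  4  $ S K      a c $      expand K ::= a
  5  $ S a      a c $      match a
  6  $ S        c $        error: M[S, c] is empty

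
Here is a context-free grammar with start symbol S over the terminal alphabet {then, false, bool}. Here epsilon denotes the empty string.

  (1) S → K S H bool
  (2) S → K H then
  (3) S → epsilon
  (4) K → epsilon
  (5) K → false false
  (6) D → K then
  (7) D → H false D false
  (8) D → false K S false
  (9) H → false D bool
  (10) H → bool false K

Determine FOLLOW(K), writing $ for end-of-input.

FIRST(K): from K→epsilon we get {epsilon}; from K→false false we get {false}. So FIRST(K) = {epsilon, false}.
FIRST(H): from H→false D bool we get {false}; from H→bool false K we get {bool}. So FIRST(H) = {bool, false}.
FIRST(S): from S→K S H bool we get {bool, false}; from S→K H then we get {bool, false}; from S→epsilon we get {epsilon}. So FIRST(S) = {epsilon, bool, false}.
FIRST(D): from D→K then we get {false, then}; from D→H false D false we get {bool, false}; from D→false K S false we get {false}. So FIRST(D) = {bool, false, then}.
FOLLOW(S) includes $ since S is the start symbol.
FOLLOW(S): in S→K S H bool, S is followed by H bool with FIRST {bool, false}; in D→false K S false, S is followed by false with FIRST {false}. Thus FOLLOW(S) = {$, bool, false}.
FOLLOW(D): in D→H false D false, D is followed by false with FIRST {false}; in H→false D bool, D is followed by bool with FIRST {bool}. Thus FOLLOW(D) = {bool, false}.
FOLLOW(H): in S→K S H bool, H is followed by bool with FIRST {bool}; in S→K H then, H is followed by then with FIRST {then}; in D→H false D false, H is followed by false D false with FIRST {false}. Thus FOLLOW(H) = {bool, false, then}.
FOLLOW(K): in S→K S H bool, K is followed by S H bool with FIRST {bool, false}; in S→K H then, K is followed by H then with FIRST {bool, false}; in D→K then, K is followed by then with FIRST {then}; in D→false K S false, K is followed by S false with FIRST {bool, false}; in H→bool false K, the suffix after K is empty, so FOLLOW(K) ⊇ FOLLOW(H) = {bool, false, then}. Thus FOLLOW(K) = {bool, false, then}.

{bool, false, then}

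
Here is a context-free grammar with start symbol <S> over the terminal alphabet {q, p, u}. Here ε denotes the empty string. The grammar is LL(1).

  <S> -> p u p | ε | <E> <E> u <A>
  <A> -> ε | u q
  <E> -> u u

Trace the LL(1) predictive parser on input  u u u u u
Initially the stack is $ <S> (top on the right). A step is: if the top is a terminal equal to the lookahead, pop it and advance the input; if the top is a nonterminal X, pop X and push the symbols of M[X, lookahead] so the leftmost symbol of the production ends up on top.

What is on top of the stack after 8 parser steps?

<A>

     Stack            Input        Action
  1  $ <S>            u u u u u $  expand <S> -> <E> <E> u <A>
  2  $ <A> u <E> <E>  u u u u u $  expand <E> -> u u
  3  $ <A> u <E> u u  u u u u u $  match u
  4  $ <A> u <E> u    u u u u $    match u
  5  $ <A> u <E>      u u u $      expand <E> -> u u
  6  $ <A> u u u      u u u $      match u
  7  $ <A> u u        u u $        match u
  8  $ <A> u          u $          match u
Stack after step 8: $ <A> (top = <A>).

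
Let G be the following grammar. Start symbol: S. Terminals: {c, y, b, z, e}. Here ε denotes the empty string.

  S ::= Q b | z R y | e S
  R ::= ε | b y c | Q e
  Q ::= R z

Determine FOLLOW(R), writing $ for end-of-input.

FIRST(S): from S::=Q b we get {b, z}; from S::=z R y we get {z}; from S::=e S we get {e}. So FIRST(S) = {b, e, z}.
FIRST(R): from R::=ε we get {ε}; from R::=b y c we get {b}; from R::=Q e we get {b, z}. So FIRST(R) = {ε, b, z}.
FIRST(Q): from Q::=R z we get {b, z}. So FIRST(Q) = {b, z}.
FOLLOW(S) includes $ since S is the start symbol.
FOLLOW(S): in S::=e S, the suffix after S is empty (adds nothing new). Thus FOLLOW(S) = {$}.
FOLLOW(R): in S::=z R y, R is followed by y with FIRST {y}; in Q::=R z, R is followed by z with FIRST {z}. Thus FOLLOW(R) = {y, z}.
FOLLOW(Q): in S::=Q b, Q is followed by b with FIRST {b}; in R::=Q e, Q is followed by e with FIRST {e}. Thus FOLLOW(Q) = {b, e}.

{y, z}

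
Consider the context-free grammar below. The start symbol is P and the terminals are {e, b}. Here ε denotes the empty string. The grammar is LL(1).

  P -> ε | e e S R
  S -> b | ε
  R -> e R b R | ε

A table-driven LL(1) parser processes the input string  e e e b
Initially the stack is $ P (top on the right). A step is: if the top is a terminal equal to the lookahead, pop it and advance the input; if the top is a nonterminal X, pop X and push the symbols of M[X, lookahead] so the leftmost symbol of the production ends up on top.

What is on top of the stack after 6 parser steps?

     Stack      Input      Action
  1  $ P        e e e b $  expand P -> e e S R
  2  $ R S e e  e e e b $  match e
  3  $ R S e    e e b $    match e
  4  $ R S      e b $      expand S -> ε
  5  $ R        e b $      expand R -> e R b R
  6  $ R b R e  e b $      match e
Stack after step 6: $ R b R (top = R).

R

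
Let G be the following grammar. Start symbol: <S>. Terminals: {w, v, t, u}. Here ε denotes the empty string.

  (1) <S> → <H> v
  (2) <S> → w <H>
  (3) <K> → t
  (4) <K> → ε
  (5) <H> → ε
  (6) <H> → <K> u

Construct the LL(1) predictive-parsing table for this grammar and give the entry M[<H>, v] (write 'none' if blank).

<H> → ε

FIRST(<K>): from <K>→t we get {t}; from <K>→ε we get {ε}. So FIRST(<K>) = {ε, t}.
FIRST(<H>): from <H>→ε we get {ε}; from <H>→<K> u we get {t, u}. So FIRST(<H>) = {ε, t, u}.
FIRST(<S>): from <S>→<H> v we get {t, u, v}; from <S>→w <H> we get {w}. So FIRST(<S>) = {t, u, v, w}.
FOLLOW(<S>) includes $ since <S> is the start symbol.
FOLLOW(<S>): <S> appears on no right-hand side. Thus FOLLOW(<S>) = {$}.
FOLLOW(<H>): in <S>→<H> v, <H> is followed by v with FIRST {v}; in <S>→w <H>, the suffix after <H> is empty, so FOLLOW(<H>) ⊇ FOLLOW(<S>) = {$}. Thus FOLLOW(<H>) = {$, v}.
For <H> → ε: FIRST(ε) = {ε}, so it goes in M[<H>, t] for t ∈ {}; since ε ∈ FIRST, also for every t ∈ FOLLOW(<H>) = {$, v}.
For <H> → <K> u: FIRST(<K> u) = {t, u}, so it goes in M[<H>, t] for t ∈ {t, u}.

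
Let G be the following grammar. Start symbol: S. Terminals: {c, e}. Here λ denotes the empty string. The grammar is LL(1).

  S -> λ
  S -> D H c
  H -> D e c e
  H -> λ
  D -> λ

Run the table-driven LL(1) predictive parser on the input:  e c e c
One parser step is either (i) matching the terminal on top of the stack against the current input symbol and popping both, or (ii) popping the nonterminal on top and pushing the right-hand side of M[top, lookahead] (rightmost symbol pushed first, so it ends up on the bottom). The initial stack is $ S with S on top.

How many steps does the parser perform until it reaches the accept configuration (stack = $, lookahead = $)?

8

     Stack        Input      Action
  1  $ S          e c e c $  expand S -> D H c
  2  $ c H D      e c e c $  expand D -> λ
  3  $ c H        e c e c $  expand H -> D e c e
  4  $ c e c e D  e c e c $  expand D -> λ
  5  $ c e c e    e c e c $  match e
  6  $ c e c      c e c $    match c
  7  $ c e        e c $      match e
  8  $ c          c $        match c
Accept reached after 8 steps.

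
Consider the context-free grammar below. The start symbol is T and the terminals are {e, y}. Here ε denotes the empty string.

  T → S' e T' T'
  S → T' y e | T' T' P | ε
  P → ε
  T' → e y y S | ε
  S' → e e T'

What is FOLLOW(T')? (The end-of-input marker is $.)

{$, e, y}

FIRST(P) = {ε}
FIRST(T') = {ε, e}
FIRST(S') = {e}
FIRST(T) = {e}  (via S' e T' T')
FIRST(S) = {ε, e, y}  (via T' y e, T' T' P)
FOLLOW(T) includes $ since T is the start symbol.
FOLLOW(T): T appears on no right-hand side. Thus FOLLOW(T) = {$}.
FOLLOW(S'): in T→S' e T' T', S' is followed by e T' T' with FIRST {e}. Thus FOLLOW(S') = {e}.
FOLLOW(S): in T'→e y y S, the suffix after S is empty, so FOLLOW(S) ⊇ FOLLOW(T') = {$, e, y}. Thus FOLLOW(S) = {$, e, y}.
FOLLOW(P): in S→T' T' P, the suffix after P is empty, so FOLLOW(P) ⊇ FOLLOW(S) = {$, e, y}. Thus FOLLOW(P) = {$, e, y}.
FOLLOW(T'): in T→S' e T' T' (occurrence 1), T' is followed by T' with FIRST {ε, e}; in T→S' e T' T' (occurrence 1), the suffix after T' is nullable, so FOLLOW(T') ⊇ FOLLOW(T) = {$}; in T→S' e T' T' (occurrence 2), the suffix after T' is empty, so FOLLOW(T') ⊇ FOLLOW(T) = {$}; in S→T' y e, T' is followed by y e with FIRST {y}; in S→T' T' P (occurrence 1), T' is followed by T' P with FIRST {ε, e}; in S→T' T' P (occurrence 1), the suffix after T' is nullable, so FOLLOW(T') ⊇ FOLLOW(S) = {$, e, y}; in S→T' T' P (occurrence 2), T' is followed by P with FIRST {ε}; in S→T' T' P (occurrence 2), the suffix after T' is nullable, so FOLLOW(T') ⊇ FOLLOW(S) = {$, e, y}; in S'→e e T', the suffix after T' is empty, so FOLLOW(T') ⊇ FOLLOW(S') = {e}. Thus FOLLOW(T') = {$, e, y}.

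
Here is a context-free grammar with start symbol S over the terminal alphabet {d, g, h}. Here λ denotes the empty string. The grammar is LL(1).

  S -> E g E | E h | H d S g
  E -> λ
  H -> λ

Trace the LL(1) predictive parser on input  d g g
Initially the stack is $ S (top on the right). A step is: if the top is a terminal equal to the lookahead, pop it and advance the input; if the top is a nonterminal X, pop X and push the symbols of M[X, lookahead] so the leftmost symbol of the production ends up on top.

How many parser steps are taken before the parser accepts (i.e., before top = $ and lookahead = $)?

step 1: stack=$ S  input=d g g $  — expand S -> H d S g
step 2: stack=$ g S d H  input=d g g $  — expand H -> λ
step 3: stack=$ g S d  input=d g g $  — match d
step 4: stack=$ g S  input=g g $  — expand S -> E g E
step 5: stack=$ g E g E  input=g g $  — expand E -> λ
step 6: stack=$ g E g  input=g g $  — match g
step 7: stack=$ g E  input=g $  — expand E -> λ
step 8: stack=$ g  input=g $  — match g
Accept reached after 8 steps.

8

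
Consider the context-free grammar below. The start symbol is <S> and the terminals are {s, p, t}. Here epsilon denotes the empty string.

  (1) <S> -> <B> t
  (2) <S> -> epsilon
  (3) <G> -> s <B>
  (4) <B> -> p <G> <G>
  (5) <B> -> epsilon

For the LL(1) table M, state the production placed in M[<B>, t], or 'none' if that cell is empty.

<B> -> epsilon

FIRST(<G>): from <G>->s <B> we get {s}. So FIRST(<G>) = {s}.
FIRST(<B>): from <B>->p <G> <G> we get {p}; from <B>->epsilon we get {epsilon}. So FIRST(<B>) = {epsilon, p}.
FIRST(<S>): from <S>-><B> t we get {p, t}; from <S>->epsilon we get {epsilon}. So FIRST(<S>) = {epsilon, p, t}.
FOLLOW(<S>) includes $ since <S> is the start symbol.
FOLLOW(<G>): in <B>->p <G> <G> (occurrence 1), <G> is followed by <G> with FIRST {s}; in <B>->p <G> <G> (occurrence 2), the suffix after <G> is empty, so FOLLOW(<G>) ⊇ FOLLOW(<B>) = {s, t}. Thus FOLLOW(<G>) = {s, t}.
FOLLOW(<B>): in <S>-><B> t, <B> is followed by t with FIRST {t}; in <G>->s <B>, the suffix after <B> is empty, so FOLLOW(<B>) ⊇ FOLLOW(<G>) = {s, t}. Thus FOLLOW(<B>) = {s, t}.
For <B> -> p <G> <G>: FIRST(p <G> <G>) = {p}, so it goes in M[<B>, t] for t ∈ {p}.
For <B> -> epsilon: FIRST(epsilon) = {epsilon}, so it goes in M[<B>, t] for t ∈ {}; since epsilon ∈ FIRST, also for every t ∈ FOLLOW(<B>) = {s, t}.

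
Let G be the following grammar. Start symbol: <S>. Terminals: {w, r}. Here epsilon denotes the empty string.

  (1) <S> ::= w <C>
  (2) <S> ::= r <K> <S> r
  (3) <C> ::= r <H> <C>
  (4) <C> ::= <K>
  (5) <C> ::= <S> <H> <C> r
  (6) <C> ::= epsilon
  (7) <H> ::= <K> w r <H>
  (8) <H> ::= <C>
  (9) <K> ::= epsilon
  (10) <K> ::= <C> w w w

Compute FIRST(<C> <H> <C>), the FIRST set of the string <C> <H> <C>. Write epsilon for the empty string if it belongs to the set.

{epsilon, r, w}

FIRST(<S>) = {r, w}
FIRST(<C>) = {epsilon, r, w}  (via <K>, <S> <H> <C> r)
FIRST(<K>) = {epsilon, r, w}  (via <C> w w w)
FIRST(<H>) = {epsilon, r, w}  (via <K> w r <H>, <C>)
FIRST(<C> <H> <C>): take FIRST of each symbol in turn, carrying on past any symbol whose FIRST contains epsilon; result {epsilon, r, w}.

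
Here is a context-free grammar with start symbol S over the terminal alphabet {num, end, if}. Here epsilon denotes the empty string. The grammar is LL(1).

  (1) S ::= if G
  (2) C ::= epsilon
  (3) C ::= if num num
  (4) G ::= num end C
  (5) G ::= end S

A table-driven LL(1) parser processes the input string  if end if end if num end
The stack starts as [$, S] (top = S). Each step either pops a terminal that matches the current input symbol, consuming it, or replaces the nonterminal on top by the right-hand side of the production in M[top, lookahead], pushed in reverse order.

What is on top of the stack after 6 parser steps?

G

     Stack    Input                       Action
  1  $ S      if end if end if num end $  expand S ::= if G
  2  $ G if   if end if end if num end $  match if
  3  $ G      end if end if num end $     expand G ::= end S
  4  $ S end  end if end if num end $     match end
  5  $ S      if end if num end $         expand S ::= if G
  6  $ G if   if end if num end $         match if
Stack after step 6: $ G (top = G).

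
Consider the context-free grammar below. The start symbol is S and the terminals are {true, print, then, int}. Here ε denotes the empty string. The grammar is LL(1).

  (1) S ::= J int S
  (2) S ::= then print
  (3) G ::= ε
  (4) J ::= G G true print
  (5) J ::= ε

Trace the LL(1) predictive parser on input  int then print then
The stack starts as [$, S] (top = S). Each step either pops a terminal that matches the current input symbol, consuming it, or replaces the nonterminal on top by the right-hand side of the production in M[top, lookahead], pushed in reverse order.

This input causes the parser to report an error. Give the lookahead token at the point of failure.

then

     Stack         Input                  Action
  1  $ S           int then print then $  expand S ::= J int S
  2  $ S int J     int then print then $  expand J ::= ε
  3  $ S int       int then print then $  match int
  4  $ S           then print then $      expand S ::= then print
  5  $ print then  then print then $      match then
  6  $ print       print then $           match print
  7  $             then $                 error: stack empty but input remains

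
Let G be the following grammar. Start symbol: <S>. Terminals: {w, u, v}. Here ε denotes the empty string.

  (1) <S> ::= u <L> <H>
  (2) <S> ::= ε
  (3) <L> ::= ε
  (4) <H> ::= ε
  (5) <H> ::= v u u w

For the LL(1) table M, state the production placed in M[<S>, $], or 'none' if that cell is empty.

FIRST(<S>) = {ε, u}
FIRST(<L>) = {ε}
FIRST(<H>) = {ε, v}
FOLLOW(<S>) includes $ since <S> is the start symbol.
FOLLOW(<S>): <S> appears on no right-hand side. Thus FOLLOW(<S>) = {$}.
For <S> ::= u <L> <H>: FIRST(u <L> <H>) = {u}, so it goes in M[<S>, t] for t ∈ {u}.
For <S> ::= ε: FIRST(ε) = {ε}, so it goes in M[<S>, t] for t ∈ {}; since ε ∈ FIRST, also for every t ∈ FOLLOW(<S>) = {$}.

<S> ::= ε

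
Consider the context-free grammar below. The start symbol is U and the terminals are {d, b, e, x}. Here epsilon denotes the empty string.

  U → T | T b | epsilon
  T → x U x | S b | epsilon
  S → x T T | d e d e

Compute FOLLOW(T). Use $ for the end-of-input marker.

FIRST(S) = {d, x}
FIRST(T) = {epsilon, d, x}  (via S b)
FIRST(U) = {epsilon, b, d, x}  (via T, T b)
FOLLOW(U) includes $ since U is the start symbol.
FOLLOW(U): in T→x U x, U is followed by x with FIRST {x}. Thus FOLLOW(U) = {$, x}.
FOLLOW(S): in T→S b, S is followed by b with FIRST {b}. Thus FOLLOW(S) = {b}.
FOLLOW(T): in U→T, the suffix after T is empty, so FOLLOW(T) ⊇ FOLLOW(U) = {$, x}; in U→T b, T is followed by b with FIRST {b}; in S→x T T (occurrence 1), T is followed by T with FIRST {epsilon, d, x}; in S→x T T (occurrence 1), the suffix after T is nullable, so FOLLOW(T) ⊇ FOLLOW(S) = {b}; in S→x T T (occurrence 2), the suffix after T is empty, so FOLLOW(T) ⊇ FOLLOW(S) = {b}. Thus FOLLOW(T) = {$, b, d, x}.

{$, b, d, x}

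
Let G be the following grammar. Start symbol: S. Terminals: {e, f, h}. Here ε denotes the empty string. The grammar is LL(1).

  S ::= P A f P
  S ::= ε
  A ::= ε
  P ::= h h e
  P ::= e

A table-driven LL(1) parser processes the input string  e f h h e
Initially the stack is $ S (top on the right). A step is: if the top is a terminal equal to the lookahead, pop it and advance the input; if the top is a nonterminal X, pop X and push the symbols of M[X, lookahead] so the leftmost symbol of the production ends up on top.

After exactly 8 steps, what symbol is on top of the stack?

e

     Stack      Input        Action
  1  $ S        e f h h e $  expand S ::= P A f P
  2  $ P f A P  e f h h e $  expand P ::= e
  3  $ P f A e  e f h h e $  match e
  4  $ P f A    f h h e $    expand A ::= ε
  5  $ P f      f h h e $    match f
  6  $ P        h h e $      expand P ::= h h e
  7  $ e h h    h h e $      match h
  8  $ e h      h e $        match h
Stack after step 8: $ e (top = e).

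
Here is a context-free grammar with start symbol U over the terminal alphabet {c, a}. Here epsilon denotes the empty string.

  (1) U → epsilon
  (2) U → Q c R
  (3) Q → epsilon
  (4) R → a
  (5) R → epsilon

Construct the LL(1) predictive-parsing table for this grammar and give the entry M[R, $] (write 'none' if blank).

R → epsilon

FIRST(Q) = {epsilon}
FIRST(R) = {epsilon, a}
FIRST(U) = {epsilon, c}  (via Q c R)
FOLLOW(U) includes $ since U is the start symbol.
FOLLOW(U): U appears on no right-hand side. Thus FOLLOW(U) = {$}.
FOLLOW(R): in U→Q c R, the suffix after R is empty, so FOLLOW(R) ⊇ FOLLOW(U) = {$}. Thus FOLLOW(R) = {$}.
For R → a: FIRST(a) = {a}, so it goes in M[R, t] for t ∈ {a}.
For R → epsilon: FIRST(epsilon) = {epsilon}, so it goes in M[R, t] for t ∈ {}; since epsilon ∈ FIRST, also for every t ∈ FOLLOW(R) = {$}.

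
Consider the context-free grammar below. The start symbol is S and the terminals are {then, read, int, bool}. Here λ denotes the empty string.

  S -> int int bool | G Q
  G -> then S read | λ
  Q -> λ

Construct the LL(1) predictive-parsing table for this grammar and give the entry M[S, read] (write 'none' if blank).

S -> G Q

FIRST(G): from G->then S read we get {then}; from G->λ we get {λ}. So FIRST(G) = {λ, then}.
FIRST(Q): from Q->λ we get {λ}. So FIRST(Q) = {λ}.
FIRST(S): from S->int int bool we get {int}; from S->G Q we get {λ, then}. So FIRST(S) = {λ, int, then}.
FOLLOW(S) includes $ since S is the start symbol.
FOLLOW(S): in G->then S read, S is followed by read with FIRST {read}. Thus FOLLOW(S) = {$, read}.
For S -> int int bool: FIRST(int int bool) = {int}, so it goes in M[S, t] for t ∈ {int}.
For S -> G Q: FIRST(G Q) = {λ, then}, so it goes in M[S, t] for t ∈ {then}; since λ ∈ FIRST, also for every t ∈ FOLLOW(S) = {$, read}.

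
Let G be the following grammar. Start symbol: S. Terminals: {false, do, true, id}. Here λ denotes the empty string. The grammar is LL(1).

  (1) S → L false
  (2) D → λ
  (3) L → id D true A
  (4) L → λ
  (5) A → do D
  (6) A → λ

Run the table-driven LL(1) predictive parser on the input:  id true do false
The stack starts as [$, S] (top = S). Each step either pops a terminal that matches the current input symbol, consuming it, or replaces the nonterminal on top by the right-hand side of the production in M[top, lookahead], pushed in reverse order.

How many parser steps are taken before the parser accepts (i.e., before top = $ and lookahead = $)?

9

     Stack                Input               Action
  1  $ S                  id true do false $  expand S → L false
  2  $ false L            id true do false $  expand L → id D true A
  3  $ false A true D id  id true do false $  match id
  4  $ false A true D     true do false $     expand D → λ
  5  $ false A true       true do false $     match true
  6  $ false A            do false $          expand A → do D
  7  $ false D do         do false $          match do
  8  $ false D            false $             expand D → λ
  9  $ false              false $             match false
Accept reached after 9 steps.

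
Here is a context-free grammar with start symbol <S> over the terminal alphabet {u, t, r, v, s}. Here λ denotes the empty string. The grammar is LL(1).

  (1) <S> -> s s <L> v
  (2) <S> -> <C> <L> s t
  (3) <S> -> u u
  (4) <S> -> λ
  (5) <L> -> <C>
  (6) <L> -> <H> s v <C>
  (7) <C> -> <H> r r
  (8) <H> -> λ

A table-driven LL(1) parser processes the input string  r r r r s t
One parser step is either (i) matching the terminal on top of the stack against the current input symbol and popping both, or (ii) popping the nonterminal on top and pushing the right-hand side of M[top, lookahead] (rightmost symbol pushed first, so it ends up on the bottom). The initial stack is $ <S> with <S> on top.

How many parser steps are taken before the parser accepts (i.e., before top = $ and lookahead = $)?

      Stack              Input          Action
   1  $ <S>              r r r r s t $  expand <S> -> <C> <L> s t
   2  $ t s <L> <C>      r r r r s t $  expand <C> -> <H> r r
   3  $ t s <L> r r <H>  r r r r s t $  expand <H> -> λ
   4  $ t s <L> r r      r r r r s t $  match r
   5  $ t s <L> r        r r r s t $    match r
   6  $ t s <L>          r r s t $      expand <L> -> <C>
   7  $ t s <C>          r r s t $      expand <C> -> <H> r r
   8  $ t s r r <H>      r r s t $      expand <H> -> λ
   9  $ t s r r          r r s t $      match r
  10  $ t s r            r s t $        match r
  11  $ t s              s t $          match s
  12  $ t                t $            match t
Accept reached after 12 steps.

12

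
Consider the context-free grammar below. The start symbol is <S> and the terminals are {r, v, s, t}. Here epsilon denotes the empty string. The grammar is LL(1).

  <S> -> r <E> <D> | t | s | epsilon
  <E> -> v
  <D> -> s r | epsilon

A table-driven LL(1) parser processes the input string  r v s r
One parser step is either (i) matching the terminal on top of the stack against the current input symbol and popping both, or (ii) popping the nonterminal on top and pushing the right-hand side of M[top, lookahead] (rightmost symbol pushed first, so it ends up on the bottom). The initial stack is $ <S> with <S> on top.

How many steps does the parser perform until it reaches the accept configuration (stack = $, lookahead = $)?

step 1: stack=$ <S>  input=r v s r $  — expand <S> -> r <E> <D>
step 2: stack=$ <D> <E> r  input=r v s r $  — match r
step 3: stack=$ <D> <E>  input=v s r $  — expand <E> -> v
step 4: stack=$ <D> v  input=v s r $  — match v
step 5: stack=$ <D>  input=s r $  — expand <D> -> s r
step 6: stack=$ r s  input=s r $  — match s
step 7: stack=$ r  input=r $  — match r
Accept reached after 7 steps.

7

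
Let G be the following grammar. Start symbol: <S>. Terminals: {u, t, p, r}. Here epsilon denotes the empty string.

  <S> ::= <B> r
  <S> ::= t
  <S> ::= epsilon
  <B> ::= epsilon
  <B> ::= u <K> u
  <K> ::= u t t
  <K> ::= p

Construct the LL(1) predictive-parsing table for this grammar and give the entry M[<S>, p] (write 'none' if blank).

FIRST(<B>) = {epsilon, u}
FIRST(<K>) = {p, u}
FIRST(<S>) = {epsilon, r, t, u}  (via <B> r)
FOLLOW(<S>) includes $ since <S> is the start symbol.
FOLLOW(<S>): <S> appears on no right-hand side. Thus FOLLOW(<S>) = {$}.
For <S> ::= <B> r: FIRST(<B> r) = {r, u}, so it goes in M[<S>, t] for t ∈ {r, u}.
For <S> ::= t: FIRST(t) = {t}, so it goes in M[<S>, t] for t ∈ {t}.
For <S> ::= epsilon: FIRST(epsilon) = {epsilon}, so it goes in M[<S>, t] for t ∈ {}; since epsilon ∈ FIRST, also for every t ∈ FOLLOW(<S>) = {$}.
None of these place a production in M[<S>, p].

none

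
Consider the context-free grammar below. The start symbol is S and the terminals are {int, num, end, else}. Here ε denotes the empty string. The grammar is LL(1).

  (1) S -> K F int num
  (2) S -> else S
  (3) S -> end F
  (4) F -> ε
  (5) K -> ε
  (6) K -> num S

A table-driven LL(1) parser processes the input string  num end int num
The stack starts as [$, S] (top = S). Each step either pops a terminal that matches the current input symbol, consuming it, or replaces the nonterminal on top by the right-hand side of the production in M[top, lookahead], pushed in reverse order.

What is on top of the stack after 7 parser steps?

int

     Stack              Input              Action
  1  $ S                num end int num $  expand S -> K F int num
  2  $ num int F K      num end int num $  expand K -> num S
  3  $ num int F S num  num end int num $  match num
  4  $ num int F S      end int num $      expand S -> end F
  5  $ num int F F end  end int num $      match end
  6  $ num int F F      int num $          expand F -> ε
  7  $ num int F        int num $          expand F -> ε
Stack after step 7: $ num int (top = int).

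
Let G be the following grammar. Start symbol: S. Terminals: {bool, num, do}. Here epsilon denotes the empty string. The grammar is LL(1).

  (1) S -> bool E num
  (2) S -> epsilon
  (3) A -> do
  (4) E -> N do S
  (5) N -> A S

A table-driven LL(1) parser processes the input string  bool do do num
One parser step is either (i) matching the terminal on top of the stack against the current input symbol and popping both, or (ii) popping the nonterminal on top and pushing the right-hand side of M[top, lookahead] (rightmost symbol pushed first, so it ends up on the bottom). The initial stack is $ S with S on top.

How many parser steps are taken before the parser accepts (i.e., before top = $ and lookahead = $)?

10

step 1: stack=$ S  input=bool do do num $  — expand S -> bool E num
step 2: stack=$ num E bool  input=bool do do num $  — match bool
step 3: stack=$ num E  input=do do num $  — expand E -> N do S
step 4: stack=$ num S do N  input=do do num $  — expand N -> A S
step 5: stack=$ num S do S A  input=do do num $  — expand A -> do
step 6: stack=$ num S do S do  input=do do num $  — match do
step 7: stack=$ num S do S  input=do num $  — expand S -> epsilon
step 8: stack=$ num S do  input=do num $  — match do
step 9: stack=$ num S  input=num $  — expand S -> epsilon
step 10: stack=$ num  input=num $  — match num
Accept reached after 10 steps.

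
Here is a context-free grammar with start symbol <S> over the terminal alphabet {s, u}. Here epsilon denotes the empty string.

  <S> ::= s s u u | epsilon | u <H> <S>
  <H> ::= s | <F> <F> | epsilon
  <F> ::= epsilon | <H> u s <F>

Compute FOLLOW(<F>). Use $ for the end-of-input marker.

FIRST(<S>) = {epsilon, s, u}
FIRST(<H>) = {epsilon, s, u}  (via <F> <F>)
FIRST(<F>) = {epsilon, s, u}  (via <H> u s <F>)
FOLLOW(<S>) includes $ since <S> is the start symbol.
FOLLOW(<S>): in <S>::=u <H> <S>, the suffix after <S> is empty (adds nothing new). Thus FOLLOW(<S>) = {$}.
FOLLOW(<H>): in <S>::=u <H> <S>, <H> is followed by <S> with FIRST {epsilon, s, u}; in <S>::=u <H> <S>, the suffix after <H> is nullable, so FOLLOW(<H>) ⊇ FOLLOW(<S>) = {$}; in <F>::=<H> u s <F>, <H> is followed by u s <F> with FIRST {u}. Thus FOLLOW(<H>) = {$, s, u}.
FOLLOW(<F>): in <H>::=<F> <F> (occurrence 1), <F> is followed by <F> with FIRST {epsilon, s, u}; in <H>::=<F> <F> (occurrence 1), the suffix after <F> is nullable, so FOLLOW(<F>) ⊇ FOLLOW(<H>) = {$, s, u}; in <H>::=<F> <F> (occurrence 2), the suffix after <F> is empty, so FOLLOW(<F>) ⊇ FOLLOW(<H>) = {$, s, u}; in <F>::=<H> u s <F>, the suffix after <F> is empty (adds nothing new). Thus FOLLOW(<F>) = {$, s, u}.

{$, s, u}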